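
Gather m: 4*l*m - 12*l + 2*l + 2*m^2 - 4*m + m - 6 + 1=-10*l + 2*m^2 + m*(4*l - 3) - 5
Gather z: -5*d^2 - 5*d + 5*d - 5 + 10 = 5 - 5*d^2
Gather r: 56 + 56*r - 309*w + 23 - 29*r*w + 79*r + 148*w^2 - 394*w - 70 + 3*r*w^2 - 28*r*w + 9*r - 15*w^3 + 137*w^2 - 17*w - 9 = r*(3*w^2 - 57*w + 144) - 15*w^3 + 285*w^2 - 720*w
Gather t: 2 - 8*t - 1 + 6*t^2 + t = 6*t^2 - 7*t + 1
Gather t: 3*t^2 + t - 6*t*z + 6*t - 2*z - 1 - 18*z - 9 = 3*t^2 + t*(7 - 6*z) - 20*z - 10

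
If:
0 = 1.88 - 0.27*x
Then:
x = 6.96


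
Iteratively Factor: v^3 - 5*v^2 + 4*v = (v)*(v^2 - 5*v + 4) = v*(v - 1)*(v - 4)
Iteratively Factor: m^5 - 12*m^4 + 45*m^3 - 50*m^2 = (m)*(m^4 - 12*m^3 + 45*m^2 - 50*m) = m^2*(m^3 - 12*m^2 + 45*m - 50) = m^2*(m - 2)*(m^2 - 10*m + 25) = m^2*(m - 5)*(m - 2)*(m - 5)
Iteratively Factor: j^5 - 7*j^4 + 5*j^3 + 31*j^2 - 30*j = (j + 2)*(j^4 - 9*j^3 + 23*j^2 - 15*j) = (j - 3)*(j + 2)*(j^3 - 6*j^2 + 5*j) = j*(j - 3)*(j + 2)*(j^2 - 6*j + 5) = j*(j - 3)*(j - 1)*(j + 2)*(j - 5)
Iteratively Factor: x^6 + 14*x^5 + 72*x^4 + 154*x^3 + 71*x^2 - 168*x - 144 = (x + 3)*(x^5 + 11*x^4 + 39*x^3 + 37*x^2 - 40*x - 48) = (x + 1)*(x + 3)*(x^4 + 10*x^3 + 29*x^2 + 8*x - 48) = (x + 1)*(x + 3)*(x + 4)*(x^3 + 6*x^2 + 5*x - 12) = (x + 1)*(x + 3)*(x + 4)^2*(x^2 + 2*x - 3) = (x + 1)*(x + 3)^2*(x + 4)^2*(x - 1)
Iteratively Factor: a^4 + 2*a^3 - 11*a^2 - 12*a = (a)*(a^3 + 2*a^2 - 11*a - 12) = a*(a + 1)*(a^2 + a - 12) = a*(a + 1)*(a + 4)*(a - 3)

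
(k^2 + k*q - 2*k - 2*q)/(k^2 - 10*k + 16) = (k + q)/(k - 8)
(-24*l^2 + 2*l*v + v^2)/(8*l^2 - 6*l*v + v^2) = (6*l + v)/(-2*l + v)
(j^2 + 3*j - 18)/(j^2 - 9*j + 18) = (j + 6)/(j - 6)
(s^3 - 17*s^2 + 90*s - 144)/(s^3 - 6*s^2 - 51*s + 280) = (s^2 - 9*s + 18)/(s^2 + 2*s - 35)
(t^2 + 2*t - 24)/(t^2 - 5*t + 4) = (t + 6)/(t - 1)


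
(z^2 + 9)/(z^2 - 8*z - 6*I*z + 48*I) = (z^2 + 9)/(z^2 - 8*z - 6*I*z + 48*I)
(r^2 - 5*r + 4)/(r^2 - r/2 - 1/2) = 2*(r - 4)/(2*r + 1)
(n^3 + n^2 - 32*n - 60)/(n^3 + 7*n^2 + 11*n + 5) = (n^2 - 4*n - 12)/(n^2 + 2*n + 1)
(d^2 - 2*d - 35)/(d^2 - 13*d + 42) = (d + 5)/(d - 6)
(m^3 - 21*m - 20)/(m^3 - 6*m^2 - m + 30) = (m^2 + 5*m + 4)/(m^2 - m - 6)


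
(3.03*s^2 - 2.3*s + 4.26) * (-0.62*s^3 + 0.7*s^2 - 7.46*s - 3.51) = -1.8786*s^5 + 3.547*s^4 - 26.855*s^3 + 9.5047*s^2 - 23.7066*s - 14.9526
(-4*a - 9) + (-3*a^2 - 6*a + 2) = -3*a^2 - 10*a - 7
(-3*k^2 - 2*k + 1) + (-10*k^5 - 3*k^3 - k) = -10*k^5 - 3*k^3 - 3*k^2 - 3*k + 1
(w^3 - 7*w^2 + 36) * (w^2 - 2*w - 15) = w^5 - 9*w^4 - w^3 + 141*w^2 - 72*w - 540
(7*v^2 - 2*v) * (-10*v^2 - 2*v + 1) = -70*v^4 + 6*v^3 + 11*v^2 - 2*v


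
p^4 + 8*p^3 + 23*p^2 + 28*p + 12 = (p + 1)*(p + 2)^2*(p + 3)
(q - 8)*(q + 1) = q^2 - 7*q - 8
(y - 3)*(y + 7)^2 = y^3 + 11*y^2 + 7*y - 147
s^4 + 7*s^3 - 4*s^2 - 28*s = s*(s - 2)*(s + 2)*(s + 7)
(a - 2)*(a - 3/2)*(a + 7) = a^3 + 7*a^2/2 - 43*a/2 + 21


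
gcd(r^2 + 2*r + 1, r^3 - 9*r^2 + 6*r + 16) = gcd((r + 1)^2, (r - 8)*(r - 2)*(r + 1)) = r + 1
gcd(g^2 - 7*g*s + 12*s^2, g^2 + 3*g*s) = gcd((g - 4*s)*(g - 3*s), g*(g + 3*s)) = 1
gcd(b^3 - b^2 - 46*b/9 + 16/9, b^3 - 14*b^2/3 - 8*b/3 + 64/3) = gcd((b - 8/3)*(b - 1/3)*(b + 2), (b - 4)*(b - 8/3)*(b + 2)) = b^2 - 2*b/3 - 16/3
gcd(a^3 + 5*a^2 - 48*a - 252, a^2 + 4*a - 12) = a + 6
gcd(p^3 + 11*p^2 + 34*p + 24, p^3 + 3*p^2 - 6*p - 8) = p^2 + 5*p + 4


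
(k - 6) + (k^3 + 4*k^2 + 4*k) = k^3 + 4*k^2 + 5*k - 6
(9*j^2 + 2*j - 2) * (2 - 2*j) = -18*j^3 + 14*j^2 + 8*j - 4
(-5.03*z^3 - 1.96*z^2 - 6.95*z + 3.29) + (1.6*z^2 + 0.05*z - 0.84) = -5.03*z^3 - 0.36*z^2 - 6.9*z + 2.45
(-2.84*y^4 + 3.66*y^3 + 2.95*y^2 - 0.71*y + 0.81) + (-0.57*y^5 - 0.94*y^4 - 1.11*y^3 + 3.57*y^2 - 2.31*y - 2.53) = -0.57*y^5 - 3.78*y^4 + 2.55*y^3 + 6.52*y^2 - 3.02*y - 1.72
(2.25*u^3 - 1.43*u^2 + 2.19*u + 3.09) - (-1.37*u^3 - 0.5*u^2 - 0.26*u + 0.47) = 3.62*u^3 - 0.93*u^2 + 2.45*u + 2.62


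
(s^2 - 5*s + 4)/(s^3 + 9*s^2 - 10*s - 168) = (s - 1)/(s^2 + 13*s + 42)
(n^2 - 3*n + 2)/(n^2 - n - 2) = (n - 1)/(n + 1)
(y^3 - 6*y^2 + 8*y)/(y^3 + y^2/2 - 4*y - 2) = 2*y*(y - 4)/(2*y^2 + 5*y + 2)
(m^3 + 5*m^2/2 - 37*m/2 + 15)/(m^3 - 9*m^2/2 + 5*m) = (m^2 + 5*m - 6)/(m*(m - 2))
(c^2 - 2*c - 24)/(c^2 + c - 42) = (c + 4)/(c + 7)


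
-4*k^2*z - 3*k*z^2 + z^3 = z*(-4*k + z)*(k + z)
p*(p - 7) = p^2 - 7*p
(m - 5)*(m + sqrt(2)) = m^2 - 5*m + sqrt(2)*m - 5*sqrt(2)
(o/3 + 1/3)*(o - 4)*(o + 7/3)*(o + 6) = o^4/3 + 16*o^3/9 - 5*o^2 - 226*o/9 - 56/3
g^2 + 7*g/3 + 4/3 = (g + 1)*(g + 4/3)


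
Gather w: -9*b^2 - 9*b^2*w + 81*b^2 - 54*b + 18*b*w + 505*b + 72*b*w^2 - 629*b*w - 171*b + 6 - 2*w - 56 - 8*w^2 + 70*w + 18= 72*b^2 + 280*b + w^2*(72*b - 8) + w*(-9*b^2 - 611*b + 68) - 32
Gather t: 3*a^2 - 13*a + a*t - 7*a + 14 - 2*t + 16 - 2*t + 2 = 3*a^2 - 20*a + t*(a - 4) + 32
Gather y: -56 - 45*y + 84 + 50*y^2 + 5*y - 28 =50*y^2 - 40*y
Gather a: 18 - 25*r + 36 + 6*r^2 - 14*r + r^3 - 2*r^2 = r^3 + 4*r^2 - 39*r + 54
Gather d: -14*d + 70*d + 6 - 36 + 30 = 56*d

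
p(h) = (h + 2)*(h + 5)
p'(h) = 2*h + 7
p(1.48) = 22.55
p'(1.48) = 9.96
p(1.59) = 23.66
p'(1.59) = 10.18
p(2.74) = 36.69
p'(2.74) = 12.48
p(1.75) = 25.31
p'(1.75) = 10.50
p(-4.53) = -1.19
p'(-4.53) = -2.06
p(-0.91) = 4.46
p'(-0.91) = 5.18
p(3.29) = 43.85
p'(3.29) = 13.58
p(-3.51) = -2.25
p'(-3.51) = -0.02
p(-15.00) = 130.00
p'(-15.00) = -23.00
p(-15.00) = 130.00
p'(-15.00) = -23.00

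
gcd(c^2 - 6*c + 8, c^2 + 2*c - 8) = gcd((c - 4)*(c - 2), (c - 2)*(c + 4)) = c - 2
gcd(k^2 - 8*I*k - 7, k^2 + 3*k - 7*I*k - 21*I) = k - 7*I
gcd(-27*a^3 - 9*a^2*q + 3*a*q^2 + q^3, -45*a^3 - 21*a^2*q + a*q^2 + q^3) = 9*a^2 + 6*a*q + q^2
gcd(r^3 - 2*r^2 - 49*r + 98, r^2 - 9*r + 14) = r^2 - 9*r + 14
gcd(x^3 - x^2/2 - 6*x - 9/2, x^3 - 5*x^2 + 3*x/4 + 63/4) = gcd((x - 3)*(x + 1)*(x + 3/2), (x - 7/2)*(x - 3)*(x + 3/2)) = x^2 - 3*x/2 - 9/2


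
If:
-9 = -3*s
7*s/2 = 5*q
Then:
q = 21/10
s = 3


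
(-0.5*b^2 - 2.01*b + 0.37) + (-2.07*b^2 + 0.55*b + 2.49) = -2.57*b^2 - 1.46*b + 2.86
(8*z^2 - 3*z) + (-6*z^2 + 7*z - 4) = 2*z^2 + 4*z - 4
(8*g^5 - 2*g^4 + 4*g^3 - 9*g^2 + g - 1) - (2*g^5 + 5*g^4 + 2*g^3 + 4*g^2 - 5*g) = 6*g^5 - 7*g^4 + 2*g^3 - 13*g^2 + 6*g - 1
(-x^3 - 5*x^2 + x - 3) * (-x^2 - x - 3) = x^5 + 6*x^4 + 7*x^3 + 17*x^2 + 9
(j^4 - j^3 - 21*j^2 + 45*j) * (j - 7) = j^5 - 8*j^4 - 14*j^3 + 192*j^2 - 315*j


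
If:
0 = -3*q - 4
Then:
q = -4/3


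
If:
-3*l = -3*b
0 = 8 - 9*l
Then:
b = 8/9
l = 8/9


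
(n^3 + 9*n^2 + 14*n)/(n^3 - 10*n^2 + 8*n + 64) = n*(n + 7)/(n^2 - 12*n + 32)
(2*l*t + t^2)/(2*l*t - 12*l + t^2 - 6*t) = t/(t - 6)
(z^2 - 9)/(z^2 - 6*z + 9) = (z + 3)/(z - 3)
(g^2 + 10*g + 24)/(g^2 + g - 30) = (g + 4)/(g - 5)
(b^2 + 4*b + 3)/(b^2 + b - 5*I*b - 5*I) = (b + 3)/(b - 5*I)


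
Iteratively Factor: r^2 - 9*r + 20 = (r - 4)*(r - 5)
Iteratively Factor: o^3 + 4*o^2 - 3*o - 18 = (o + 3)*(o^2 + o - 6) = (o + 3)^2*(o - 2)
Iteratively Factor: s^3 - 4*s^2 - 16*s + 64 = (s - 4)*(s^2 - 16) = (s - 4)*(s + 4)*(s - 4)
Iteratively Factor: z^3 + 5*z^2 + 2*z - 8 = (z + 2)*(z^2 + 3*z - 4) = (z - 1)*(z + 2)*(z + 4)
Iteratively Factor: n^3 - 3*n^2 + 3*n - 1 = (n - 1)*(n^2 - 2*n + 1) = (n - 1)^2*(n - 1)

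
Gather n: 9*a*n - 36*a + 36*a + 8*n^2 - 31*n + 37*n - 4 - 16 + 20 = 8*n^2 + n*(9*a + 6)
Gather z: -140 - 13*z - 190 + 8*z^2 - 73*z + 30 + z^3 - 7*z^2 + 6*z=z^3 + z^2 - 80*z - 300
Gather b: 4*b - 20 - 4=4*b - 24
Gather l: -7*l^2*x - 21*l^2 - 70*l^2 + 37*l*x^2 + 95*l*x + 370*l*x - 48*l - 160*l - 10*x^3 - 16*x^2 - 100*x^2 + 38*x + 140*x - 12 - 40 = l^2*(-7*x - 91) + l*(37*x^2 + 465*x - 208) - 10*x^3 - 116*x^2 + 178*x - 52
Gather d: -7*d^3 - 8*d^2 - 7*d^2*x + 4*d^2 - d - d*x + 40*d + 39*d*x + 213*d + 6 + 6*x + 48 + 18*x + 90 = -7*d^3 + d^2*(-7*x - 4) + d*(38*x + 252) + 24*x + 144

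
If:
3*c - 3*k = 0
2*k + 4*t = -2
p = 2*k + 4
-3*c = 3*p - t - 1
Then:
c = -23/19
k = -23/19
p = 30/19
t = 2/19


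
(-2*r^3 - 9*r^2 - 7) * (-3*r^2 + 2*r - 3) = 6*r^5 + 23*r^4 - 12*r^3 + 48*r^2 - 14*r + 21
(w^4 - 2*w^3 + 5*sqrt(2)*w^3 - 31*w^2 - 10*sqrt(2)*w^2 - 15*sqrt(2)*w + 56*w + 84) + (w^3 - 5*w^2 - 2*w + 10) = w^4 - w^3 + 5*sqrt(2)*w^3 - 36*w^2 - 10*sqrt(2)*w^2 - 15*sqrt(2)*w + 54*w + 94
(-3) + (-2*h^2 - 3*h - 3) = -2*h^2 - 3*h - 6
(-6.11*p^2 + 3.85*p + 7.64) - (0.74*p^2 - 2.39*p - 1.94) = -6.85*p^2 + 6.24*p + 9.58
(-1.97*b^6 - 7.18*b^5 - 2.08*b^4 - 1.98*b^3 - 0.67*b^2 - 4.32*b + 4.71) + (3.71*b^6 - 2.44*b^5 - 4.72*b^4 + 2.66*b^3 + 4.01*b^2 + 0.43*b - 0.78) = 1.74*b^6 - 9.62*b^5 - 6.8*b^4 + 0.68*b^3 + 3.34*b^2 - 3.89*b + 3.93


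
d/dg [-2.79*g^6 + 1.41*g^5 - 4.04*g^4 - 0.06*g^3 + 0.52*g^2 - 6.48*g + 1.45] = -16.74*g^5 + 7.05*g^4 - 16.16*g^3 - 0.18*g^2 + 1.04*g - 6.48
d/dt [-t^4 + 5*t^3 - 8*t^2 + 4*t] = -4*t^3 + 15*t^2 - 16*t + 4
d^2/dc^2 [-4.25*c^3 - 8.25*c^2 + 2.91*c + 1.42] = -25.5*c - 16.5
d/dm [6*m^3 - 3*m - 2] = 18*m^2 - 3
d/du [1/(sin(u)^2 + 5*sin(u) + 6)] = -(2*sin(u) + 5)*cos(u)/(sin(u)^2 + 5*sin(u) + 6)^2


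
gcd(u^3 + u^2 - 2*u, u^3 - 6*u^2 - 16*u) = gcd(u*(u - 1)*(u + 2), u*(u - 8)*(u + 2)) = u^2 + 2*u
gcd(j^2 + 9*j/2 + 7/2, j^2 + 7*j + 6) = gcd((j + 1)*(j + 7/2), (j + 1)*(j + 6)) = j + 1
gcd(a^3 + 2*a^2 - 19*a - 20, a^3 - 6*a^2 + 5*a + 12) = a^2 - 3*a - 4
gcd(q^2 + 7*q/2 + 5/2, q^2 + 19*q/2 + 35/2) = q + 5/2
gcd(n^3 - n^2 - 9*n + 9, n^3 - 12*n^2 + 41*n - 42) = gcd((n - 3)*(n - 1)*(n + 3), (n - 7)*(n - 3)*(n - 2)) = n - 3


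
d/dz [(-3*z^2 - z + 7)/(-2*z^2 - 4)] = (-z^2 + 26*z + 2)/(2*(z^4 + 4*z^2 + 4))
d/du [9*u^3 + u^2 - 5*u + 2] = 27*u^2 + 2*u - 5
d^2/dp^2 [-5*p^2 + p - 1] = -10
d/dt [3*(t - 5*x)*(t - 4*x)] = 6*t - 27*x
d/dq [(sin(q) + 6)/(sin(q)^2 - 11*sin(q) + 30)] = (-12*sin(q) + cos(q)^2 + 95)*cos(q)/(sin(q)^2 - 11*sin(q) + 30)^2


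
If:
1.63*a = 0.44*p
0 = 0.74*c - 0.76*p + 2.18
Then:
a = 0.269938650306748*p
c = 1.02702702702703*p - 2.94594594594595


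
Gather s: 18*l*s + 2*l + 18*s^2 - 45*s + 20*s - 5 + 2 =2*l + 18*s^2 + s*(18*l - 25) - 3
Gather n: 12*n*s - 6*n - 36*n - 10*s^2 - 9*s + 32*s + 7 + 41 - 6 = n*(12*s - 42) - 10*s^2 + 23*s + 42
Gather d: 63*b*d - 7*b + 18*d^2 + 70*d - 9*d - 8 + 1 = -7*b + 18*d^2 + d*(63*b + 61) - 7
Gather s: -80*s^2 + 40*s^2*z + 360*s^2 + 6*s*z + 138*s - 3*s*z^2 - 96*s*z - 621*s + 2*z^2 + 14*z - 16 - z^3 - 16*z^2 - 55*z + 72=s^2*(40*z + 280) + s*(-3*z^2 - 90*z - 483) - z^3 - 14*z^2 - 41*z + 56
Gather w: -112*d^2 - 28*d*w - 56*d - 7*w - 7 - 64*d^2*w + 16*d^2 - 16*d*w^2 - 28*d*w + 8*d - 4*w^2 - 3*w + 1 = -96*d^2 - 48*d + w^2*(-16*d - 4) + w*(-64*d^2 - 56*d - 10) - 6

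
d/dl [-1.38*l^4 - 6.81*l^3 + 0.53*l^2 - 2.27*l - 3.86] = -5.52*l^3 - 20.43*l^2 + 1.06*l - 2.27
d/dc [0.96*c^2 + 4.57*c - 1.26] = 1.92*c + 4.57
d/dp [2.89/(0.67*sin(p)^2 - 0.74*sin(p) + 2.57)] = (2.1386 - 3.8726*sin(p))*cos(p)/(0.67*sin(p)^2 - 0.74*sin(p) + 2.57)^2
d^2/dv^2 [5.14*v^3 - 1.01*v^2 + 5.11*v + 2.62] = 30.84*v - 2.02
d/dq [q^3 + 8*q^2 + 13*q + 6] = 3*q^2 + 16*q + 13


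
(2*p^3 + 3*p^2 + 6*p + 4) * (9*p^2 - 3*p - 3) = 18*p^5 + 21*p^4 + 39*p^3 + 9*p^2 - 30*p - 12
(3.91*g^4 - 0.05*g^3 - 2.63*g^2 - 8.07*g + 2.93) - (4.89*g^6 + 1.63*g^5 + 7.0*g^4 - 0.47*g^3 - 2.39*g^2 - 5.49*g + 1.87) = -4.89*g^6 - 1.63*g^5 - 3.09*g^4 + 0.42*g^3 - 0.24*g^2 - 2.58*g + 1.06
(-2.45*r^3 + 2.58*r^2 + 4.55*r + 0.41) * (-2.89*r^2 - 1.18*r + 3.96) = 7.0805*r^5 - 4.5652*r^4 - 25.8959*r^3 + 3.6629*r^2 + 17.5342*r + 1.6236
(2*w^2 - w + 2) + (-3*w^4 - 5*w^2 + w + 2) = -3*w^4 - 3*w^2 + 4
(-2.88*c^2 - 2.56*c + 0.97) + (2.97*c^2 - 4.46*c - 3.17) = 0.0900000000000003*c^2 - 7.02*c - 2.2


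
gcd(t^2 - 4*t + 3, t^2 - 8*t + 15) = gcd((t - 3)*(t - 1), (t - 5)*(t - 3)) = t - 3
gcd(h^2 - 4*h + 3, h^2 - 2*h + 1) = h - 1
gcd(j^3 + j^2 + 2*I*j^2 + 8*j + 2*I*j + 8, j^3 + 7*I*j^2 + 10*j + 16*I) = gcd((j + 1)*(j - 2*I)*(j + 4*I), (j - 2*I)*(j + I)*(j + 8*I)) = j - 2*I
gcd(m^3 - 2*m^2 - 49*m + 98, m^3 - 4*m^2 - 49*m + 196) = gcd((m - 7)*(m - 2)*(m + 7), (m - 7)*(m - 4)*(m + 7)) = m^2 - 49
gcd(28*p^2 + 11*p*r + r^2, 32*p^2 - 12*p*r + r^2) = 1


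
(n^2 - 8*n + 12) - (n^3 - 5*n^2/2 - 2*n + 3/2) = -n^3 + 7*n^2/2 - 6*n + 21/2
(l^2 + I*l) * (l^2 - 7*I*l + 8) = l^4 - 6*I*l^3 + 15*l^2 + 8*I*l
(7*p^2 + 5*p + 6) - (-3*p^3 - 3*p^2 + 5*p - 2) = 3*p^3 + 10*p^2 + 8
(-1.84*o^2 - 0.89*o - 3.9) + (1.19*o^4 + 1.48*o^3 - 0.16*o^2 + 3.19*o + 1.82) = 1.19*o^4 + 1.48*o^3 - 2.0*o^2 + 2.3*o - 2.08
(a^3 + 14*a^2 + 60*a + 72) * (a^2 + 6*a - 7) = a^5 + 20*a^4 + 137*a^3 + 334*a^2 + 12*a - 504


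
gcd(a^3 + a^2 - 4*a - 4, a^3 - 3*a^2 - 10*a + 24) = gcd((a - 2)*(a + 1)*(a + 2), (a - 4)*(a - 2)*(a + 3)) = a - 2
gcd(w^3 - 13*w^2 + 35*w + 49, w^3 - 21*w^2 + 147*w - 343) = w^2 - 14*w + 49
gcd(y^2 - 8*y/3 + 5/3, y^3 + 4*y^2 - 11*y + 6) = y - 1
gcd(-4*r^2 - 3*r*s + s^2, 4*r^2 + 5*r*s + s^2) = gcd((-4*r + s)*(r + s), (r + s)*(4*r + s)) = r + s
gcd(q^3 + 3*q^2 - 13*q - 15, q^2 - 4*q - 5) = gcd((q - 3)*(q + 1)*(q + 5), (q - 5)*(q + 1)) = q + 1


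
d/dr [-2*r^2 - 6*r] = -4*r - 6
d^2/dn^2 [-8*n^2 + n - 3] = -16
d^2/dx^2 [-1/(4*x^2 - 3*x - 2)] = 2*(-16*x^2 + 12*x + (8*x - 3)^2 + 8)/(-4*x^2 + 3*x + 2)^3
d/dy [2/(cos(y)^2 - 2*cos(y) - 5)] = 4*(cos(y) - 1)*sin(y)/(sin(y)^2 + 2*cos(y) + 4)^2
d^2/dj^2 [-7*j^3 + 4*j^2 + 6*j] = 8 - 42*j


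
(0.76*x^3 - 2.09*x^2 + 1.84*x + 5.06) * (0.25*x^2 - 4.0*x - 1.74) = 0.19*x^5 - 3.5625*x^4 + 7.4976*x^3 - 2.4584*x^2 - 23.4416*x - 8.8044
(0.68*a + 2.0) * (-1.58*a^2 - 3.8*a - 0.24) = -1.0744*a^3 - 5.744*a^2 - 7.7632*a - 0.48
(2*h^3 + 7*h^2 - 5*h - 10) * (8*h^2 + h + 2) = 16*h^5 + 58*h^4 - 29*h^3 - 71*h^2 - 20*h - 20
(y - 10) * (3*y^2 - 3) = 3*y^3 - 30*y^2 - 3*y + 30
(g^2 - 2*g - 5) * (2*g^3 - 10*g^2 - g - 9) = 2*g^5 - 14*g^4 + 9*g^3 + 43*g^2 + 23*g + 45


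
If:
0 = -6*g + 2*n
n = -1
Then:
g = -1/3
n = -1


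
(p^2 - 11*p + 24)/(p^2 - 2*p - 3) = (p - 8)/(p + 1)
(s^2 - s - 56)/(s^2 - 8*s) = (s + 7)/s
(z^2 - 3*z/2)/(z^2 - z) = (z - 3/2)/(z - 1)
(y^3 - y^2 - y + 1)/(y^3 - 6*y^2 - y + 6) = (y - 1)/(y - 6)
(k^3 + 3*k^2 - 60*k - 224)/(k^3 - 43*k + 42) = (k^2 - 4*k - 32)/(k^2 - 7*k + 6)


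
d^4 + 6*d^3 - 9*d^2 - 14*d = d*(d - 2)*(d + 1)*(d + 7)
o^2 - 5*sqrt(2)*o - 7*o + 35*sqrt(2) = (o - 7)*(o - 5*sqrt(2))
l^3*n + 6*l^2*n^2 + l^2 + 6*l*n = l*(l + 6*n)*(l*n + 1)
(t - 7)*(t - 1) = t^2 - 8*t + 7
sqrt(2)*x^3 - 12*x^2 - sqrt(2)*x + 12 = (x - 1)*(x - 6*sqrt(2))*(sqrt(2)*x + sqrt(2))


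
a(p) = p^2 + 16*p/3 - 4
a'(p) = 2*p + 16/3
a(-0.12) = -4.63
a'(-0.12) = 5.09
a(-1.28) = -9.19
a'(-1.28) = 2.77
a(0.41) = -1.65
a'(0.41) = 6.15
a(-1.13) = -8.75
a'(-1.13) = 3.07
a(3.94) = 32.54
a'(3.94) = 13.21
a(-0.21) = -5.08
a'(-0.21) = 4.91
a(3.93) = 32.40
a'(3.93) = 13.19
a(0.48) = -1.21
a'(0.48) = 6.29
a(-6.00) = 0.00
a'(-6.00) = -6.67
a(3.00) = 21.00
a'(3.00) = 11.33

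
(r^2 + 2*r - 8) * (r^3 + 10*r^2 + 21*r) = r^5 + 12*r^4 + 33*r^3 - 38*r^2 - 168*r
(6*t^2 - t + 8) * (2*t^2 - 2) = 12*t^4 - 2*t^3 + 4*t^2 + 2*t - 16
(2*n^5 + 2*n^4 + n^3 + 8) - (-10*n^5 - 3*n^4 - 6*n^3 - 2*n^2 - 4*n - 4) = 12*n^5 + 5*n^4 + 7*n^3 + 2*n^2 + 4*n + 12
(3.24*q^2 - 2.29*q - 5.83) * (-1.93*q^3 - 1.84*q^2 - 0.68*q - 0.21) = -6.2532*q^5 - 1.5419*q^4 + 13.2623*q^3 + 11.604*q^2 + 4.4453*q + 1.2243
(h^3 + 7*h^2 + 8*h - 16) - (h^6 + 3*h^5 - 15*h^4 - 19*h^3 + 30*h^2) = -h^6 - 3*h^5 + 15*h^4 + 20*h^3 - 23*h^2 + 8*h - 16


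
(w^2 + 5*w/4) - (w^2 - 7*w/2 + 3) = 19*w/4 - 3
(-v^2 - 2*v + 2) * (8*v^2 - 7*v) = -8*v^4 - 9*v^3 + 30*v^2 - 14*v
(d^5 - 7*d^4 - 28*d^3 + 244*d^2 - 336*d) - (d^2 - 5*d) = d^5 - 7*d^4 - 28*d^3 + 243*d^2 - 331*d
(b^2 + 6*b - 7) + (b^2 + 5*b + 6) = 2*b^2 + 11*b - 1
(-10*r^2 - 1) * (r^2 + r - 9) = -10*r^4 - 10*r^3 + 89*r^2 - r + 9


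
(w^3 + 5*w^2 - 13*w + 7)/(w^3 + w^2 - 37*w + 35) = (w - 1)/(w - 5)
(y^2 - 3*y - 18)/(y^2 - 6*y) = (y + 3)/y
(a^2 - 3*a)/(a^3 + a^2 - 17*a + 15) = a/(a^2 + 4*a - 5)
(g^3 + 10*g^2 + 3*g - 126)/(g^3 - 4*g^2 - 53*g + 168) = (g + 6)/(g - 8)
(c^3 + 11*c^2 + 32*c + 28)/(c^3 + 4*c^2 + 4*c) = (c + 7)/c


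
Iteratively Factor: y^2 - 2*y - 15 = (y + 3)*(y - 5)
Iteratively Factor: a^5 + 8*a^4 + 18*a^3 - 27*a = (a)*(a^4 + 8*a^3 + 18*a^2 - 27) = a*(a + 3)*(a^3 + 5*a^2 + 3*a - 9) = a*(a - 1)*(a + 3)*(a^2 + 6*a + 9) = a*(a - 1)*(a + 3)^2*(a + 3)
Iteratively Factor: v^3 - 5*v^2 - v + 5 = (v - 5)*(v^2 - 1) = (v - 5)*(v - 1)*(v + 1)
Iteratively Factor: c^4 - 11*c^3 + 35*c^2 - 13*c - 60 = (c - 5)*(c^3 - 6*c^2 + 5*c + 12) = (c - 5)*(c - 4)*(c^2 - 2*c - 3) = (c - 5)*(c - 4)*(c - 3)*(c + 1)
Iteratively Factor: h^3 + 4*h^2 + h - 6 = (h + 2)*(h^2 + 2*h - 3) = (h - 1)*(h + 2)*(h + 3)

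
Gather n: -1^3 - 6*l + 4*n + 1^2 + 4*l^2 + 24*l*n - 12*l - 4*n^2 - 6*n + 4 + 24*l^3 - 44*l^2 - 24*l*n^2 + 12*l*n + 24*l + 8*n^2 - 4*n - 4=24*l^3 - 40*l^2 + 6*l + n^2*(4 - 24*l) + n*(36*l - 6)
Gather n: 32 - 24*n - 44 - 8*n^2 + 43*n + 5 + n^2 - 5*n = -7*n^2 + 14*n - 7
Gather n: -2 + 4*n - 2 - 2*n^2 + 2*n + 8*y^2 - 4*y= -2*n^2 + 6*n + 8*y^2 - 4*y - 4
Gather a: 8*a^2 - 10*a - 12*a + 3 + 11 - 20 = 8*a^2 - 22*a - 6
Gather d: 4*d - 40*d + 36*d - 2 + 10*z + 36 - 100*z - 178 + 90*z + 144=0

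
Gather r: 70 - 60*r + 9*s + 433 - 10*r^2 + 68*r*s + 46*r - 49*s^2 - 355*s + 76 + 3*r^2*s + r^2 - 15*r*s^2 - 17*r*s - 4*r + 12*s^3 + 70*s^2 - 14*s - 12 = r^2*(3*s - 9) + r*(-15*s^2 + 51*s - 18) + 12*s^3 + 21*s^2 - 360*s + 567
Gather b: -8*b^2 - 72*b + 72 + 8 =-8*b^2 - 72*b + 80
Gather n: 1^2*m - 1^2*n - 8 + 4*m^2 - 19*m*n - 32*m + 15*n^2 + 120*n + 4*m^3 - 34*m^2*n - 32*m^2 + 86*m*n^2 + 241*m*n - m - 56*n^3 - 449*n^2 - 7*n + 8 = 4*m^3 - 28*m^2 - 32*m - 56*n^3 + n^2*(86*m - 434) + n*(-34*m^2 + 222*m + 112)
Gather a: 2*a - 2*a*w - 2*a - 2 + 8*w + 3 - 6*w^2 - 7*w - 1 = -2*a*w - 6*w^2 + w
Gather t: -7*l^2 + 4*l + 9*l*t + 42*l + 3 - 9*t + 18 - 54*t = -7*l^2 + 46*l + t*(9*l - 63) + 21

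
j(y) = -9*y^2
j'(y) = -18*y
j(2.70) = -65.61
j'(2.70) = -48.60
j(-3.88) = -135.49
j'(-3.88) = 69.84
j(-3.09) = -85.93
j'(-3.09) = 55.62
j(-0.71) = -4.54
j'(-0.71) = 12.78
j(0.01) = -0.00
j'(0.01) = -0.18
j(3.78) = -128.60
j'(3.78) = -68.04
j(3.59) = -115.99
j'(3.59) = -64.62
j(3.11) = -87.05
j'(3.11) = -55.98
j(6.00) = -324.00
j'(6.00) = -108.00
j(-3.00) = -81.00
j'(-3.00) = 54.00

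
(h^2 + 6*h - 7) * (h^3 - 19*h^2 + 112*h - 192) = h^5 - 13*h^4 - 9*h^3 + 613*h^2 - 1936*h + 1344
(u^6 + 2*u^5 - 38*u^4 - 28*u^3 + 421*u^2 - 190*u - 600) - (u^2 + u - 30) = u^6 + 2*u^5 - 38*u^4 - 28*u^3 + 420*u^2 - 191*u - 570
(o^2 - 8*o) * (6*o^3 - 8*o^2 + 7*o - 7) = 6*o^5 - 56*o^4 + 71*o^3 - 63*o^2 + 56*o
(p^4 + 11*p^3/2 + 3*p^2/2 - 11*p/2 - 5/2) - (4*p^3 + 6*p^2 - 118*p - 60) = p^4 + 3*p^3/2 - 9*p^2/2 + 225*p/2 + 115/2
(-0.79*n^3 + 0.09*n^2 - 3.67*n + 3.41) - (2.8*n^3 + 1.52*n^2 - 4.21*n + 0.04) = -3.59*n^3 - 1.43*n^2 + 0.54*n + 3.37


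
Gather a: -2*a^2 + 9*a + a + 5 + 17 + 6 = -2*a^2 + 10*a + 28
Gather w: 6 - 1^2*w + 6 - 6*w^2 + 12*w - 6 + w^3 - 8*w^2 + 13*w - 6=w^3 - 14*w^2 + 24*w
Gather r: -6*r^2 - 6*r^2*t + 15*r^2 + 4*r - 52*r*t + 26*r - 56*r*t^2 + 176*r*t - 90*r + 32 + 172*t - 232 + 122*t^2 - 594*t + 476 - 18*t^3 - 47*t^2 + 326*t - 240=r^2*(9 - 6*t) + r*(-56*t^2 + 124*t - 60) - 18*t^3 + 75*t^2 - 96*t + 36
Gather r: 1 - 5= -4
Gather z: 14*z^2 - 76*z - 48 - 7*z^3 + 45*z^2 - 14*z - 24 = -7*z^3 + 59*z^2 - 90*z - 72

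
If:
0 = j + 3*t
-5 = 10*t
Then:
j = 3/2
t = -1/2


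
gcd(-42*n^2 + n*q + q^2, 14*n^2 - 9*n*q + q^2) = 1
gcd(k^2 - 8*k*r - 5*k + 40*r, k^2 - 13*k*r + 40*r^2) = -k + 8*r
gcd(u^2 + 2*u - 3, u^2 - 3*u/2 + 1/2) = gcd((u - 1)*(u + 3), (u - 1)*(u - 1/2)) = u - 1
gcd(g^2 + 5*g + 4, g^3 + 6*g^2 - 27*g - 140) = g + 4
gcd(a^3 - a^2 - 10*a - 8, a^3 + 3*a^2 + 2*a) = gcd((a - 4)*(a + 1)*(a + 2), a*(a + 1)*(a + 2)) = a^2 + 3*a + 2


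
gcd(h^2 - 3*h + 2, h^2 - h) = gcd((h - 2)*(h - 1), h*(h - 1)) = h - 1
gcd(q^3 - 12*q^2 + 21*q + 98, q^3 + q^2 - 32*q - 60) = q + 2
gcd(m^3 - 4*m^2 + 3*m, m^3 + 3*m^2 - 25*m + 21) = m^2 - 4*m + 3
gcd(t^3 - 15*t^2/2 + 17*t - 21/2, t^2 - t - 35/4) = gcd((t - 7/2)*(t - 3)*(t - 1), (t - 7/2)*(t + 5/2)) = t - 7/2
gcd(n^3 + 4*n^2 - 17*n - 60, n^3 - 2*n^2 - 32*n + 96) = n - 4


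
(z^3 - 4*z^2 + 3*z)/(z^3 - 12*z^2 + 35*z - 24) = z/(z - 8)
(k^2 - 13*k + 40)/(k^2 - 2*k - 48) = (k - 5)/(k + 6)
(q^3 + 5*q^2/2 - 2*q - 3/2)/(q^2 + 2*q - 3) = q + 1/2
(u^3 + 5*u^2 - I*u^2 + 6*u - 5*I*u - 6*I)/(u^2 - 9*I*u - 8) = (u^2 + 5*u + 6)/(u - 8*I)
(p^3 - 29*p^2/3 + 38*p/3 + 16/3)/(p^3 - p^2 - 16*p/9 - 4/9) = 3*(p - 8)/(3*p + 2)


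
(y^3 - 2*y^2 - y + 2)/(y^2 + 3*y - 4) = (y^2 - y - 2)/(y + 4)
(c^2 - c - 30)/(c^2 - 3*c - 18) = (c + 5)/(c + 3)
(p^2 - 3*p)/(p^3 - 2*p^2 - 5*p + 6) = p/(p^2 + p - 2)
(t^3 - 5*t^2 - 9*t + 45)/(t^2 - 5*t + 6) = (t^2 - 2*t - 15)/(t - 2)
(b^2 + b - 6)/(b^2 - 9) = (b - 2)/(b - 3)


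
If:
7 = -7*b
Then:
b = -1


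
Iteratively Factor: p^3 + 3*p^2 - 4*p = (p + 4)*(p^2 - p) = p*(p + 4)*(p - 1)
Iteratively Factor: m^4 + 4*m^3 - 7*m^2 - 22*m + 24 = (m - 1)*(m^3 + 5*m^2 - 2*m - 24) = (m - 1)*(m + 4)*(m^2 + m - 6) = (m - 2)*(m - 1)*(m + 4)*(m + 3)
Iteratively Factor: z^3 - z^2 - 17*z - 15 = (z - 5)*(z^2 + 4*z + 3) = (z - 5)*(z + 3)*(z + 1)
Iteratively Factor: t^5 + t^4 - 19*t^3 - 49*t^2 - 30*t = (t)*(t^4 + t^3 - 19*t^2 - 49*t - 30) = t*(t + 2)*(t^3 - t^2 - 17*t - 15) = t*(t + 1)*(t + 2)*(t^2 - 2*t - 15) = t*(t - 5)*(t + 1)*(t + 2)*(t + 3)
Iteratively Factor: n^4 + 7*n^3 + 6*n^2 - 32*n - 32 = (n + 4)*(n^3 + 3*n^2 - 6*n - 8) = (n + 4)^2*(n^2 - n - 2) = (n + 1)*(n + 4)^2*(n - 2)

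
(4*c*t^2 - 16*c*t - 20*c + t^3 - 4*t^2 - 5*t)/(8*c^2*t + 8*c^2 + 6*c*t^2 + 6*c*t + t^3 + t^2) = (t - 5)/(2*c + t)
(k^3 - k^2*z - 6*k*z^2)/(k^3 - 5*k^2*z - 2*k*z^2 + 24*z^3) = k/(k - 4*z)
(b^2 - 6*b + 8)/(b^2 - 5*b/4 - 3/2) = 4*(b - 4)/(4*b + 3)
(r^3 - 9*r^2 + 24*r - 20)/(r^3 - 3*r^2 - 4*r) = (-r^3 + 9*r^2 - 24*r + 20)/(r*(-r^2 + 3*r + 4))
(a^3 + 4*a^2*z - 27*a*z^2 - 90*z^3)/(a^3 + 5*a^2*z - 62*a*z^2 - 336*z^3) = (-a^2 + 2*a*z + 15*z^2)/(-a^2 + a*z + 56*z^2)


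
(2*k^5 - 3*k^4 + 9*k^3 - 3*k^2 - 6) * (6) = 12*k^5 - 18*k^4 + 54*k^3 - 18*k^2 - 36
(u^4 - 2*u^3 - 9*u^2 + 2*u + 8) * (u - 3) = u^5 - 5*u^4 - 3*u^3 + 29*u^2 + 2*u - 24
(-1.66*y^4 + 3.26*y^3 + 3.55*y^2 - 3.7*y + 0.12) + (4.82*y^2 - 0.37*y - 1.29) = -1.66*y^4 + 3.26*y^3 + 8.37*y^2 - 4.07*y - 1.17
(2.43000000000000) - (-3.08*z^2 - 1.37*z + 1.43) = 3.08*z^2 + 1.37*z + 1.0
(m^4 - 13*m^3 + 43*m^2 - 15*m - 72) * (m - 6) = m^5 - 19*m^4 + 121*m^3 - 273*m^2 + 18*m + 432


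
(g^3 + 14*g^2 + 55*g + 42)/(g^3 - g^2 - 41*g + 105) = (g^2 + 7*g + 6)/(g^2 - 8*g + 15)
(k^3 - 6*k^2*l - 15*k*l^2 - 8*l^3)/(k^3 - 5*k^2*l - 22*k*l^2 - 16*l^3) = (k + l)/(k + 2*l)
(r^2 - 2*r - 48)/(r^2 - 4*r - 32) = (r + 6)/(r + 4)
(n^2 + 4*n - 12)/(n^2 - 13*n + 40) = (n^2 + 4*n - 12)/(n^2 - 13*n + 40)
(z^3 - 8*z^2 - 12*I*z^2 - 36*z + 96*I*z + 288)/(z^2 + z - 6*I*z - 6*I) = (z^2 + z*(-8 - 6*I) + 48*I)/(z + 1)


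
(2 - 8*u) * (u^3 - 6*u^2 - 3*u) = -8*u^4 + 50*u^3 + 12*u^2 - 6*u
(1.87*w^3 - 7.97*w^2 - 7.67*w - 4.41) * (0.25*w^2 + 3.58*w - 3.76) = 0.4675*w^5 + 4.7021*w^4 - 37.4813*w^3 + 1.4061*w^2 + 13.0514*w + 16.5816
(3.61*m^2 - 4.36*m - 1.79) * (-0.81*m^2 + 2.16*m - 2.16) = -2.9241*m^4 + 11.3292*m^3 - 15.7653*m^2 + 5.5512*m + 3.8664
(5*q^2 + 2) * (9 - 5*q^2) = -25*q^4 + 35*q^2 + 18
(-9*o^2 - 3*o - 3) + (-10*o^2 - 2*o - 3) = -19*o^2 - 5*o - 6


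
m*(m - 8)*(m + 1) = m^3 - 7*m^2 - 8*m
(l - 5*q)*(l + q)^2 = l^3 - 3*l^2*q - 9*l*q^2 - 5*q^3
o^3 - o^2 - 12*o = o*(o - 4)*(o + 3)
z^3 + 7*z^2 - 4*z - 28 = (z - 2)*(z + 2)*(z + 7)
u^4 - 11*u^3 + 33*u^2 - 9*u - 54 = (u - 6)*(u - 3)^2*(u + 1)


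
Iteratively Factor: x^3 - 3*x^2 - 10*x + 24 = (x - 2)*(x^2 - x - 12) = (x - 2)*(x + 3)*(x - 4)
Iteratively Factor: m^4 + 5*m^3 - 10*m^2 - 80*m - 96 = (m + 4)*(m^3 + m^2 - 14*m - 24) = (m - 4)*(m + 4)*(m^2 + 5*m + 6) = (m - 4)*(m + 2)*(m + 4)*(m + 3)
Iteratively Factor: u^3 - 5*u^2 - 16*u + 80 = (u - 4)*(u^2 - u - 20) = (u - 5)*(u - 4)*(u + 4)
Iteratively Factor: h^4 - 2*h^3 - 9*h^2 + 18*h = (h - 3)*(h^3 + h^2 - 6*h) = (h - 3)*(h + 3)*(h^2 - 2*h) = (h - 3)*(h - 2)*(h + 3)*(h)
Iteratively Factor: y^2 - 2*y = (y)*(y - 2)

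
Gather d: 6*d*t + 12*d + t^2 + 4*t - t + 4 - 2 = d*(6*t + 12) + t^2 + 3*t + 2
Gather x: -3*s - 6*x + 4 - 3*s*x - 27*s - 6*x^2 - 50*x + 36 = -30*s - 6*x^2 + x*(-3*s - 56) + 40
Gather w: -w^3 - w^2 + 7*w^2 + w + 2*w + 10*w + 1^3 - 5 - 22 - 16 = -w^3 + 6*w^2 + 13*w - 42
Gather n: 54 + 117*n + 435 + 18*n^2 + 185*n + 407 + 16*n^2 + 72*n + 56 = 34*n^2 + 374*n + 952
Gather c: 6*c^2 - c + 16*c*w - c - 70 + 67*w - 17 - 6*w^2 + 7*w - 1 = 6*c^2 + c*(16*w - 2) - 6*w^2 + 74*w - 88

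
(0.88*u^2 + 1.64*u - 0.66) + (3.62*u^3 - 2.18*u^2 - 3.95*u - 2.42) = 3.62*u^3 - 1.3*u^2 - 2.31*u - 3.08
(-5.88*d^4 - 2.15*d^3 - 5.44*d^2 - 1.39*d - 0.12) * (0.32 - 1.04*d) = 6.1152*d^5 + 0.3544*d^4 + 4.9696*d^3 - 0.2952*d^2 - 0.32*d - 0.0384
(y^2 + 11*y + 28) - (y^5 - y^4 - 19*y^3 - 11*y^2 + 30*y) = -y^5 + y^4 + 19*y^3 + 12*y^2 - 19*y + 28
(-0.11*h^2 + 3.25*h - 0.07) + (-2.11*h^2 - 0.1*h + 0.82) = -2.22*h^2 + 3.15*h + 0.75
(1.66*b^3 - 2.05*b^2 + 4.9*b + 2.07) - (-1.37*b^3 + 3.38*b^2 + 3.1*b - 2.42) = 3.03*b^3 - 5.43*b^2 + 1.8*b + 4.49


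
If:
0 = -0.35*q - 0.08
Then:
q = -0.23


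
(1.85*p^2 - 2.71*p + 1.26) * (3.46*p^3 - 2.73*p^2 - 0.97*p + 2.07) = 6.401*p^5 - 14.4271*p^4 + 9.9634*p^3 + 3.0184*p^2 - 6.8319*p + 2.6082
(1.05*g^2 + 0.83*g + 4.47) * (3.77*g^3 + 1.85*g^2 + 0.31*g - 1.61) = 3.9585*g^5 + 5.0716*g^4 + 18.7129*g^3 + 6.8363*g^2 + 0.0493999999999999*g - 7.1967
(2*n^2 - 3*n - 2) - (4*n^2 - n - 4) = -2*n^2 - 2*n + 2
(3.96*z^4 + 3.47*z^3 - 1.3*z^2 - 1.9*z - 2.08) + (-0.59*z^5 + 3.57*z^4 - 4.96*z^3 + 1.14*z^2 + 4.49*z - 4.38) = -0.59*z^5 + 7.53*z^4 - 1.49*z^3 - 0.16*z^2 + 2.59*z - 6.46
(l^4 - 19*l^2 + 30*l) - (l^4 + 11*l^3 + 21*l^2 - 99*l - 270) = -11*l^3 - 40*l^2 + 129*l + 270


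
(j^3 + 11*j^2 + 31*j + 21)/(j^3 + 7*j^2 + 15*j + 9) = (j + 7)/(j + 3)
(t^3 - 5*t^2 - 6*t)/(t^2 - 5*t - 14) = t*(-t^2 + 5*t + 6)/(-t^2 + 5*t + 14)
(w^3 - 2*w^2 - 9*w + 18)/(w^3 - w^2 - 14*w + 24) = (w + 3)/(w + 4)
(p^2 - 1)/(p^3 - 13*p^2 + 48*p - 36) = (p + 1)/(p^2 - 12*p + 36)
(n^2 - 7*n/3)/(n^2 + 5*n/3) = (3*n - 7)/(3*n + 5)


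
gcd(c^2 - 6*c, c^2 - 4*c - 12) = c - 6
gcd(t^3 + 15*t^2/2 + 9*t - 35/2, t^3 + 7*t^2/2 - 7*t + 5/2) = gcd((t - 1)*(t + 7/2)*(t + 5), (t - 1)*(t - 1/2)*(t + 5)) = t^2 + 4*t - 5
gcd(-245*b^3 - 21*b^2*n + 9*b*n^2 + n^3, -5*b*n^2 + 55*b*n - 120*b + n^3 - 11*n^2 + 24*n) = 5*b - n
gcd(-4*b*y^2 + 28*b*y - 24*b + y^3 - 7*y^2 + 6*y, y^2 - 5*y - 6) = y - 6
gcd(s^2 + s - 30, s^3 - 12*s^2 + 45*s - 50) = s - 5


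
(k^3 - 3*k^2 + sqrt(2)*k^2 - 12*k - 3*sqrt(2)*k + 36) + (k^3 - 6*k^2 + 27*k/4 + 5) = 2*k^3 - 9*k^2 + sqrt(2)*k^2 - 21*k/4 - 3*sqrt(2)*k + 41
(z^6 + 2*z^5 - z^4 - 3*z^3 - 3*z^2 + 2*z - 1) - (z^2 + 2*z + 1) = z^6 + 2*z^5 - z^4 - 3*z^3 - 4*z^2 - 2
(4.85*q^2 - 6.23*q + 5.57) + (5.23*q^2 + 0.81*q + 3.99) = 10.08*q^2 - 5.42*q + 9.56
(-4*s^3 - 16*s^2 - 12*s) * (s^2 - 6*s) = -4*s^5 + 8*s^4 + 84*s^3 + 72*s^2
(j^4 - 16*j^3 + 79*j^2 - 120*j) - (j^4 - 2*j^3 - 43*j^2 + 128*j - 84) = -14*j^3 + 122*j^2 - 248*j + 84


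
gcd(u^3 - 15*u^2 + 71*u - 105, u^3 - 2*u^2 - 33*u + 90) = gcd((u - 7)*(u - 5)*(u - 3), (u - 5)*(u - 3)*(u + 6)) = u^2 - 8*u + 15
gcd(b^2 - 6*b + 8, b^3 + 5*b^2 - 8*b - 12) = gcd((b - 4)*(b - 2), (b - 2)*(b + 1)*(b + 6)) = b - 2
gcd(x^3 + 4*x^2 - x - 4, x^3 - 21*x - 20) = x^2 + 5*x + 4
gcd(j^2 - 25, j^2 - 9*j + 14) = 1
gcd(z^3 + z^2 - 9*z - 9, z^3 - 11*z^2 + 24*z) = z - 3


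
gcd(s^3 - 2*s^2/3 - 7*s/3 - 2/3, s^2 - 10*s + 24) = 1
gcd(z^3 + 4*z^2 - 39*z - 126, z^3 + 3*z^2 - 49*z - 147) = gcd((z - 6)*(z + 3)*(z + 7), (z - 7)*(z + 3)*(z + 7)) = z^2 + 10*z + 21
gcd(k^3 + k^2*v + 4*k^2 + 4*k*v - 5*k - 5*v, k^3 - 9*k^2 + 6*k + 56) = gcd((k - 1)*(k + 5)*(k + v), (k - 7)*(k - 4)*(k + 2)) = 1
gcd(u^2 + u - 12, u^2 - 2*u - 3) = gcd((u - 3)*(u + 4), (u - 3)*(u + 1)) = u - 3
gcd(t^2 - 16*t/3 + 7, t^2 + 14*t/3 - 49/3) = t - 7/3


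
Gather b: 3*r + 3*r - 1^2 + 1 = 6*r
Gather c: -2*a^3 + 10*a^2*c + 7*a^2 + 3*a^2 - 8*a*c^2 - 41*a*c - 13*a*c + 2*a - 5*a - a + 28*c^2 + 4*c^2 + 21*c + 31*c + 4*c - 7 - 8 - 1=-2*a^3 + 10*a^2 - 4*a + c^2*(32 - 8*a) + c*(10*a^2 - 54*a + 56) - 16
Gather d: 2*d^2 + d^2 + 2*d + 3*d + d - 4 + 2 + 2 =3*d^2 + 6*d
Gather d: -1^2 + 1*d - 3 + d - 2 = 2*d - 6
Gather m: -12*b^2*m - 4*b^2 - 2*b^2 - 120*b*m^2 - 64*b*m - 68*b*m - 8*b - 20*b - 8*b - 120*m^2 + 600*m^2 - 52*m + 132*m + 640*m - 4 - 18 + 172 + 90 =-6*b^2 - 36*b + m^2*(480 - 120*b) + m*(-12*b^2 - 132*b + 720) + 240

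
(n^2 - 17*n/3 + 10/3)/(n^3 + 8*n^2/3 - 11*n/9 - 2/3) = 3*(n - 5)/(3*n^2 + 10*n + 3)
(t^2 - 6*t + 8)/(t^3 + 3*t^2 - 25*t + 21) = (t^2 - 6*t + 8)/(t^3 + 3*t^2 - 25*t + 21)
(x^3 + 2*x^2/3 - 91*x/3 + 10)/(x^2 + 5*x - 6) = (3*x^2 - 16*x + 5)/(3*(x - 1))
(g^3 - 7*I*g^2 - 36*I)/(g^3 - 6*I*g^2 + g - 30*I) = (g - 6*I)/(g - 5*I)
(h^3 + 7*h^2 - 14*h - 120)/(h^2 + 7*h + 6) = (h^2 + h - 20)/(h + 1)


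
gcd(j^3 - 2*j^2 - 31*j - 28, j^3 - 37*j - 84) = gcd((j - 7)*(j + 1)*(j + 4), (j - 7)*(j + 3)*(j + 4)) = j^2 - 3*j - 28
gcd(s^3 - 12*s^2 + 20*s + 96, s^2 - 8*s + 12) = s - 6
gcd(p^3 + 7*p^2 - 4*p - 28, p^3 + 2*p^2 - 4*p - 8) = p^2 - 4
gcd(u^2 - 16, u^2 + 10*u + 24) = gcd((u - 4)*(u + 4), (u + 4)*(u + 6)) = u + 4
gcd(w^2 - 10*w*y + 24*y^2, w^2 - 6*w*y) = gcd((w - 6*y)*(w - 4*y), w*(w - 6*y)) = -w + 6*y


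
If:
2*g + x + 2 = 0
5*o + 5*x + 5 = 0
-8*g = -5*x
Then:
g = -5/9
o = -1/9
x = -8/9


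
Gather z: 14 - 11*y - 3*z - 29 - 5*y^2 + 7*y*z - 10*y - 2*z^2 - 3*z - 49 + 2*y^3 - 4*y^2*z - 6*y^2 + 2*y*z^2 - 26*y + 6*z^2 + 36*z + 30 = 2*y^3 - 11*y^2 - 47*y + z^2*(2*y + 4) + z*(-4*y^2 + 7*y + 30) - 34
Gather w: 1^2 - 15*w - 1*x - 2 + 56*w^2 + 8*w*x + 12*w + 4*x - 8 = 56*w^2 + w*(8*x - 3) + 3*x - 9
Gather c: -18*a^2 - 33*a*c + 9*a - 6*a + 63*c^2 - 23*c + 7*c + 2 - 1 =-18*a^2 + 3*a + 63*c^2 + c*(-33*a - 16) + 1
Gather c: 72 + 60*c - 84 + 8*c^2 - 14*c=8*c^2 + 46*c - 12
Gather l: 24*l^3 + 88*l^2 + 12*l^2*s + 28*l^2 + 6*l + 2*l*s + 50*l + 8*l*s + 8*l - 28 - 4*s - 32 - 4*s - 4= 24*l^3 + l^2*(12*s + 116) + l*(10*s + 64) - 8*s - 64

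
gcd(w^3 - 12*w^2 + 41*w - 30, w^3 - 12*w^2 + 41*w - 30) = w^3 - 12*w^2 + 41*w - 30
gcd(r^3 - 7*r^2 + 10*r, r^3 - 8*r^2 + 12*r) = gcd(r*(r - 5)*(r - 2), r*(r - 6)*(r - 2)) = r^2 - 2*r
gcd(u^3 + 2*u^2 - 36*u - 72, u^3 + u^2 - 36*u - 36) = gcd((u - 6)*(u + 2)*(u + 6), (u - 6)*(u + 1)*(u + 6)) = u^2 - 36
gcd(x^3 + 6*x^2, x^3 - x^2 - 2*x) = x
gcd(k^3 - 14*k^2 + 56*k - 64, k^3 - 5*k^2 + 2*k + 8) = k^2 - 6*k + 8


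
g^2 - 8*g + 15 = (g - 5)*(g - 3)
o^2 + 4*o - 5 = (o - 1)*(o + 5)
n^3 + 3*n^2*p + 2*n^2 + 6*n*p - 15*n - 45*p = (n - 3)*(n + 5)*(n + 3*p)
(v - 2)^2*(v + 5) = v^3 + v^2 - 16*v + 20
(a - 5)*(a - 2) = a^2 - 7*a + 10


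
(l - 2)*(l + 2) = l^2 - 4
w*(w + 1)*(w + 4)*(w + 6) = w^4 + 11*w^3 + 34*w^2 + 24*w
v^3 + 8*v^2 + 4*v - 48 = (v - 2)*(v + 4)*(v + 6)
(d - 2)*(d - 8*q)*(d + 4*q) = d^3 - 4*d^2*q - 2*d^2 - 32*d*q^2 + 8*d*q + 64*q^2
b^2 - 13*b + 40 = (b - 8)*(b - 5)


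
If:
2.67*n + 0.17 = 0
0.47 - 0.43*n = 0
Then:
No Solution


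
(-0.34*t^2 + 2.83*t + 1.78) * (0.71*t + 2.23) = -0.2414*t^3 + 1.2511*t^2 + 7.5747*t + 3.9694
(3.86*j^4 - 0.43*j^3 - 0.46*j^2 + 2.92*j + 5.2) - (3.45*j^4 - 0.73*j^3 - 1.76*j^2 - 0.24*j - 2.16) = 0.41*j^4 + 0.3*j^3 + 1.3*j^2 + 3.16*j + 7.36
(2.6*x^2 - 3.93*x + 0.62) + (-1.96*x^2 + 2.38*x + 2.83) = 0.64*x^2 - 1.55*x + 3.45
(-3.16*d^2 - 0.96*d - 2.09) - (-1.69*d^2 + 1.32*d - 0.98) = -1.47*d^2 - 2.28*d - 1.11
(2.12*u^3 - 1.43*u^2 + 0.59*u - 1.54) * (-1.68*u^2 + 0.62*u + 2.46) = -3.5616*u^5 + 3.7168*u^4 + 3.3374*u^3 - 0.5648*u^2 + 0.4966*u - 3.7884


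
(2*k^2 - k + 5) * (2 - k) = -2*k^3 + 5*k^2 - 7*k + 10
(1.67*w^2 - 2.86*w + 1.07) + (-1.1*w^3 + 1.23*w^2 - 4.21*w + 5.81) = -1.1*w^3 + 2.9*w^2 - 7.07*w + 6.88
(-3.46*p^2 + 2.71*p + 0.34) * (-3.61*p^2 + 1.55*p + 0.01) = 12.4906*p^4 - 15.1461*p^3 + 2.9385*p^2 + 0.5541*p + 0.0034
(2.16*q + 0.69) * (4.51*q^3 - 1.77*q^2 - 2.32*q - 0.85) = 9.7416*q^4 - 0.711300000000001*q^3 - 6.2325*q^2 - 3.4368*q - 0.5865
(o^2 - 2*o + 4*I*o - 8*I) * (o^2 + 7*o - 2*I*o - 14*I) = o^4 + 5*o^3 + 2*I*o^3 - 6*o^2 + 10*I*o^2 + 40*o - 28*I*o - 112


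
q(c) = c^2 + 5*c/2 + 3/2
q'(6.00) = 14.50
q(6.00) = 52.50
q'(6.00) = 14.50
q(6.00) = 52.50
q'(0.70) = 3.90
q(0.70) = 3.74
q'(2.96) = 8.42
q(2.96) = 17.66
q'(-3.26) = -4.02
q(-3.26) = 3.98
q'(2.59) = 7.68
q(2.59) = 14.68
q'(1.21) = 4.92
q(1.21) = 5.99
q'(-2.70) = -2.90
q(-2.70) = 2.04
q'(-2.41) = -2.32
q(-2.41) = 1.28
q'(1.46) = 5.42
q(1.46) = 7.28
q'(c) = 2*c + 5/2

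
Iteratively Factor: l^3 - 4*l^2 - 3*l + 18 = (l + 2)*(l^2 - 6*l + 9) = (l - 3)*(l + 2)*(l - 3)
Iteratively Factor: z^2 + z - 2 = (z - 1)*(z + 2)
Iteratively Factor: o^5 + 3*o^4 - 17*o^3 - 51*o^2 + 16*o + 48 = (o - 4)*(o^4 + 7*o^3 + 11*o^2 - 7*o - 12) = (o - 4)*(o + 1)*(o^3 + 6*o^2 + 5*o - 12) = (o - 4)*(o - 1)*(o + 1)*(o^2 + 7*o + 12) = (o - 4)*(o - 1)*(o + 1)*(o + 4)*(o + 3)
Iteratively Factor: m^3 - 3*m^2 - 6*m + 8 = (m - 4)*(m^2 + m - 2) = (m - 4)*(m - 1)*(m + 2)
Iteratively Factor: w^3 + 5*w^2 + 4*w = (w)*(w^2 + 5*w + 4) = w*(w + 4)*(w + 1)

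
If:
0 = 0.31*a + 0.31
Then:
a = -1.00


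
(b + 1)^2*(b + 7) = b^3 + 9*b^2 + 15*b + 7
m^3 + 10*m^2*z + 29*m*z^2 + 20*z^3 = (m + z)*(m + 4*z)*(m + 5*z)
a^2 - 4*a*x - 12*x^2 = (a - 6*x)*(a + 2*x)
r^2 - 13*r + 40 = (r - 8)*(r - 5)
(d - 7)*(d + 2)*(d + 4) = d^3 - d^2 - 34*d - 56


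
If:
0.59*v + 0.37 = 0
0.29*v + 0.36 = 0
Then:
No Solution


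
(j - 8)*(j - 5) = j^2 - 13*j + 40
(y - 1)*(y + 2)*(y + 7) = y^3 + 8*y^2 + 5*y - 14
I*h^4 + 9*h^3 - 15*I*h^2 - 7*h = h*(h - 7*I)*(h - I)*(I*h + 1)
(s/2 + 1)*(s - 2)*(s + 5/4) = s^3/2 + 5*s^2/8 - 2*s - 5/2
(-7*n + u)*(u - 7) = -7*n*u + 49*n + u^2 - 7*u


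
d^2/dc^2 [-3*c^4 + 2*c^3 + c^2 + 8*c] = -36*c^2 + 12*c + 2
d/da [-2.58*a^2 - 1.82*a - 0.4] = -5.16*a - 1.82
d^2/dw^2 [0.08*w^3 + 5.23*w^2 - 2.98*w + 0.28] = 0.48*w + 10.46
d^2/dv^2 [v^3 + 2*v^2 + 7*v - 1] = 6*v + 4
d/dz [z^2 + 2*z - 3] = 2*z + 2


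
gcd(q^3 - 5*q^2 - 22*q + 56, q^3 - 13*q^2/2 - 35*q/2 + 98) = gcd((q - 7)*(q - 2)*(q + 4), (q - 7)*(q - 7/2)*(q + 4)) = q^2 - 3*q - 28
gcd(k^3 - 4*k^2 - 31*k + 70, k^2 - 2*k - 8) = 1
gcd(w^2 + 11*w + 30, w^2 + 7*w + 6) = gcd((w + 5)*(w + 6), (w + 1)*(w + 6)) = w + 6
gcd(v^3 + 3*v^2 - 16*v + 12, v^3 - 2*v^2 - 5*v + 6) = v - 1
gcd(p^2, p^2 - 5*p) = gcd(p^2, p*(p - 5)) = p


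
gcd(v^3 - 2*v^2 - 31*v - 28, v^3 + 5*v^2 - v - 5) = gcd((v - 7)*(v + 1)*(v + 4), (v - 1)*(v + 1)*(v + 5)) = v + 1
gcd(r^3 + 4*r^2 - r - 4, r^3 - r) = r^2 - 1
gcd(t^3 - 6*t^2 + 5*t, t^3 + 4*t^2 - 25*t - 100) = t - 5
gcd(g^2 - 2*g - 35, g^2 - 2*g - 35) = g^2 - 2*g - 35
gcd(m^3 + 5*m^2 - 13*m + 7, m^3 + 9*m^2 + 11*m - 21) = m^2 + 6*m - 7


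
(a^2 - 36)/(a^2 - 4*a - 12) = (a + 6)/(a + 2)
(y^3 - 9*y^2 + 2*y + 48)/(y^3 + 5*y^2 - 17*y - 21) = (y^2 - 6*y - 16)/(y^2 + 8*y + 7)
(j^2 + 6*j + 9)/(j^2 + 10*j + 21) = (j + 3)/(j + 7)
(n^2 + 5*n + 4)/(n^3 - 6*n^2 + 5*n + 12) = (n + 4)/(n^2 - 7*n + 12)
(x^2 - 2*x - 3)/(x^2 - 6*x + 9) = (x + 1)/(x - 3)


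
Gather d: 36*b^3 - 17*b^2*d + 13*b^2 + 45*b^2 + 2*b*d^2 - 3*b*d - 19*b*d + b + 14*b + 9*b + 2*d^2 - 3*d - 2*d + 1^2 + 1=36*b^3 + 58*b^2 + 24*b + d^2*(2*b + 2) + d*(-17*b^2 - 22*b - 5) + 2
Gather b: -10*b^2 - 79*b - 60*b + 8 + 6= -10*b^2 - 139*b + 14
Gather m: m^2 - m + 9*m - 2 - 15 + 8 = m^2 + 8*m - 9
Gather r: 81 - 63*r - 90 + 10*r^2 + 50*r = 10*r^2 - 13*r - 9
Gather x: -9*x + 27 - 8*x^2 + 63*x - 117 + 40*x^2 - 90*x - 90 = 32*x^2 - 36*x - 180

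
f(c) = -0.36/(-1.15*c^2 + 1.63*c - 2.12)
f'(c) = -0.36*(2.3*c - 1.63)/(-1.15*c^2 + 1.63*c - 2.12)^2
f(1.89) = 0.11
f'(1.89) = -0.10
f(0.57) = 0.23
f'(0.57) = 0.05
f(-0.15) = 0.15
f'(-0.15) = 0.12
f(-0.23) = 0.14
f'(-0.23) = 0.12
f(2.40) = 0.07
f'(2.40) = -0.06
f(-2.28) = 0.03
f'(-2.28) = 0.02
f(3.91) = 0.03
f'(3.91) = -0.01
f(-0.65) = 0.10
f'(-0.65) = 0.08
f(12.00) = 0.00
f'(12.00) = -0.00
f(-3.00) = 0.02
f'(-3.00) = 0.01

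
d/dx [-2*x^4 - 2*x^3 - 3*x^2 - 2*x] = -8*x^3 - 6*x^2 - 6*x - 2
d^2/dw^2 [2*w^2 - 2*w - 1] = 4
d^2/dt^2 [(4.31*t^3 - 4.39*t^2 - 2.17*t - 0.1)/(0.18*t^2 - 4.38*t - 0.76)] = (7.105427357601e-15*t^4 + 159.485976*t^3 + 82.460016*t^2 + 13.62864*t + 5.511424)/(0.005832*t^6 - 0.425736*t^5 + 10.285704*t^4 - 80.432568*t^3 - 43.428528*t^2 - 7.589664*t - 0.438976)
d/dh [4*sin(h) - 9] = 4*cos(h)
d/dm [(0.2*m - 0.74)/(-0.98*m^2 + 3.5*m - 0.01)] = (0.196*m^2 - 1.4504*m + 2.588)/(0.9604*m^4 - 6.86*m^3 + 12.2696*m^2 - 0.07*m + 0.0001)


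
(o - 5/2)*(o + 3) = o^2 + o/2 - 15/2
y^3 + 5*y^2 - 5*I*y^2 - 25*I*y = y*(y + 5)*(y - 5*I)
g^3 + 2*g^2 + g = g*(g + 1)^2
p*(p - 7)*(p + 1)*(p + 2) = p^4 - 4*p^3 - 19*p^2 - 14*p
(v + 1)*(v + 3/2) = v^2 + 5*v/2 + 3/2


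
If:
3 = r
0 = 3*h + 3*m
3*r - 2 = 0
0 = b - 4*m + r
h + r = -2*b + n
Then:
No Solution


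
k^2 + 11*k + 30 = (k + 5)*(k + 6)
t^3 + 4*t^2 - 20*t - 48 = (t - 4)*(t + 2)*(t + 6)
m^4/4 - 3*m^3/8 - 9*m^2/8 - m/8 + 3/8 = (m/2 + 1/2)^2*(m - 3)*(m - 1/2)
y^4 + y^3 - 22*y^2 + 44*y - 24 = (y - 2)^2*(y - 1)*(y + 6)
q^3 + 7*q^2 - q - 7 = (q - 1)*(q + 1)*(q + 7)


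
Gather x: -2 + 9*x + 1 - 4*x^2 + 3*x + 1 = -4*x^2 + 12*x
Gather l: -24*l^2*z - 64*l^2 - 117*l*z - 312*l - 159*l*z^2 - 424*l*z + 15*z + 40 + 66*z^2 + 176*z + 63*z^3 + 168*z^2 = l^2*(-24*z - 64) + l*(-159*z^2 - 541*z - 312) + 63*z^3 + 234*z^2 + 191*z + 40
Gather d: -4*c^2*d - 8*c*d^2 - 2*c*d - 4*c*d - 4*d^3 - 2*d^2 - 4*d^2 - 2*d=-4*d^3 + d^2*(-8*c - 6) + d*(-4*c^2 - 6*c - 2)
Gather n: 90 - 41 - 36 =13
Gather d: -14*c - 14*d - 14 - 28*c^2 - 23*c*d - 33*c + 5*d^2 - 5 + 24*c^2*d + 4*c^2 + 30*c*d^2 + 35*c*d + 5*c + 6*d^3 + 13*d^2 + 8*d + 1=-24*c^2 - 42*c + 6*d^3 + d^2*(30*c + 18) + d*(24*c^2 + 12*c - 6) - 18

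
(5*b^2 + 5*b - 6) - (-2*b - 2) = 5*b^2 + 7*b - 4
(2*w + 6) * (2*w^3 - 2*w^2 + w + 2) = 4*w^4 + 8*w^3 - 10*w^2 + 10*w + 12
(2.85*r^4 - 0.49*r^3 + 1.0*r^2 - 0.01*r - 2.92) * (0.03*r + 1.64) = 0.0855*r^5 + 4.6593*r^4 - 0.7736*r^3 + 1.6397*r^2 - 0.104*r - 4.7888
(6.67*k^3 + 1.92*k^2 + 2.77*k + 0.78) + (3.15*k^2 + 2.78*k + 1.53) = 6.67*k^3 + 5.07*k^2 + 5.55*k + 2.31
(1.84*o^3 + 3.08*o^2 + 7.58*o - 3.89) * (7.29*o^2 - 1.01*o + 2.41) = 13.4136*o^5 + 20.5948*o^4 + 56.5818*o^3 - 28.5911*o^2 + 22.1967*o - 9.3749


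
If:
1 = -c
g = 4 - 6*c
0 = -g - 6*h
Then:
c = -1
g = 10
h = -5/3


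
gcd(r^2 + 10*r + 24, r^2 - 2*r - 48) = r + 6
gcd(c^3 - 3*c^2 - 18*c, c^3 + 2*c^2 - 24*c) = c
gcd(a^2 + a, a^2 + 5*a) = a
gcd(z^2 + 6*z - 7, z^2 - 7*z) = 1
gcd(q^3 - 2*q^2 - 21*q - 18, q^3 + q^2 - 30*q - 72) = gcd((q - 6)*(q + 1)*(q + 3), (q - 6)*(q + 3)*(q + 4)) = q^2 - 3*q - 18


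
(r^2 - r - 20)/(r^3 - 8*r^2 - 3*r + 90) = (r + 4)/(r^2 - 3*r - 18)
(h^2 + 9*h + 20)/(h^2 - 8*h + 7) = (h^2 + 9*h + 20)/(h^2 - 8*h + 7)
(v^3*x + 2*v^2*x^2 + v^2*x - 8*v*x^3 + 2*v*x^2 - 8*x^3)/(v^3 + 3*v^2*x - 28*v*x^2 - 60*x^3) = x*(v^3 + 2*v^2*x + v^2 - 8*v*x^2 + 2*v*x - 8*x^2)/(v^3 + 3*v^2*x - 28*v*x^2 - 60*x^3)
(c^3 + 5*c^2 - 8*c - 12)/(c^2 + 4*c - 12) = c + 1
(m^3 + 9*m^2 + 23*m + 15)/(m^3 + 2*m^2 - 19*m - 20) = (m + 3)/(m - 4)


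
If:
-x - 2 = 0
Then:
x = -2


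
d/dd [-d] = -1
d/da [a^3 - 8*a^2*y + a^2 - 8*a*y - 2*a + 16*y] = 3*a^2 - 16*a*y + 2*a - 8*y - 2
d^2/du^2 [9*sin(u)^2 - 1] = 18*cos(2*u)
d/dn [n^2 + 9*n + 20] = 2*n + 9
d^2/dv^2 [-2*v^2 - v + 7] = -4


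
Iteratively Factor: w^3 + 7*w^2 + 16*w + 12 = (w + 3)*(w^2 + 4*w + 4) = (w + 2)*(w + 3)*(w + 2)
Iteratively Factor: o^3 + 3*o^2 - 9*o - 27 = (o + 3)*(o^2 - 9) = (o - 3)*(o + 3)*(o + 3)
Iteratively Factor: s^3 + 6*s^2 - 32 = (s - 2)*(s^2 + 8*s + 16) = (s - 2)*(s + 4)*(s + 4)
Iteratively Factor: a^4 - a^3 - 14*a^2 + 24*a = (a - 3)*(a^3 + 2*a^2 - 8*a) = (a - 3)*(a - 2)*(a^2 + 4*a) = a*(a - 3)*(a - 2)*(a + 4)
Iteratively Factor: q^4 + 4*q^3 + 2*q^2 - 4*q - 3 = (q + 3)*(q^3 + q^2 - q - 1) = (q + 1)*(q + 3)*(q^2 - 1) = (q + 1)^2*(q + 3)*(q - 1)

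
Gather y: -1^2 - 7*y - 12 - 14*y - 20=-21*y - 33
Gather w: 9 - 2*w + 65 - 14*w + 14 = 88 - 16*w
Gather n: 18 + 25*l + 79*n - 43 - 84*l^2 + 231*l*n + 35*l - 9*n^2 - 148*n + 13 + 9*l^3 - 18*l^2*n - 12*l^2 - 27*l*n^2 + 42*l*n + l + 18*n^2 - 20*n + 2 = 9*l^3 - 96*l^2 + 61*l + n^2*(9 - 27*l) + n*(-18*l^2 + 273*l - 89) - 10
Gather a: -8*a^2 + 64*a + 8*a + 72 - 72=-8*a^2 + 72*a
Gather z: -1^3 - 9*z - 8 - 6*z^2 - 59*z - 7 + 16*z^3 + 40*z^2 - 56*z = 16*z^3 + 34*z^2 - 124*z - 16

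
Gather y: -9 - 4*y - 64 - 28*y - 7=-32*y - 80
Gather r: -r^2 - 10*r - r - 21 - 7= -r^2 - 11*r - 28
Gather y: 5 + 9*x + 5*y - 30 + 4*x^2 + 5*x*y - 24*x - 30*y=4*x^2 - 15*x + y*(5*x - 25) - 25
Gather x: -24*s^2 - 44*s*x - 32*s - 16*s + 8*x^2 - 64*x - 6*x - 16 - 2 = -24*s^2 - 48*s + 8*x^2 + x*(-44*s - 70) - 18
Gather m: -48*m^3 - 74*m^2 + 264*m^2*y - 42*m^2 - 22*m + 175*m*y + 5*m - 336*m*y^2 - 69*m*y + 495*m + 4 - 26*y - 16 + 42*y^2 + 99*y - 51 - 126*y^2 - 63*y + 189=-48*m^3 + m^2*(264*y - 116) + m*(-336*y^2 + 106*y + 478) - 84*y^2 + 10*y + 126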